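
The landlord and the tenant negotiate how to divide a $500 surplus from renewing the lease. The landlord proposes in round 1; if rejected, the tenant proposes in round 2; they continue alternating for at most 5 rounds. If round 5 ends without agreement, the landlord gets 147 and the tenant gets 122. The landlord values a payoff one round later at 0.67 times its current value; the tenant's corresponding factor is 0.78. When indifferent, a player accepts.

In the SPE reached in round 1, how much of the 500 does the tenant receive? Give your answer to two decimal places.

Round 5 (the landlord proposes): the tenant gets 122 if talks fail, so the landlord offers 122 and keeps 378.
Round 4 (the tenant proposes): the landlord can get 378 next round, worth 0.67 × 378 = 253.26 now, so the tenant offers 253.26, keeping 246.74.
Round 3 (the landlord proposes): the tenant can get 246.74 next round, worth 0.78 × 246.74 = 192.4572 now. The landlord offers 192.4572 and keeps 500 − 192.4572 = 307.5428.
Round 2 (the tenant proposes): the landlord can get 307.5428 next round, worth 0.67 × 307.5428 = 206.053676 now. The tenant offers 206.053676 and keeps 500 − 206.053676 = 293.946324.
Round 1 (the landlord proposes): the tenant can get 293.946324 next round, worth 0.78 × 293.946324 = 229.27813272 now, so the landlord offers 229.27813272, keeping 270.72186728.

229.28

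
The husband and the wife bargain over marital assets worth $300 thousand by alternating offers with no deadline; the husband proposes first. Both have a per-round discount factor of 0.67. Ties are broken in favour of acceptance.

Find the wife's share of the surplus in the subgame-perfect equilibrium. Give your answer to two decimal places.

When the husband proposes, the wife accepts any offer worth at least 0.67 times what the wife would get by proposing next round; and vice versa.
This gives x = 300 − 0.67y and y = 300 − 0.67x, where x and y are each side's share when it proposes.
Hence (1 − 0.67·0.67)x = 300(1 − 0.67), i.e. 0.5511·x = 99.
x ≈ 179.6407; the wife's share is 300 − x ≈ 120.3593.

120.36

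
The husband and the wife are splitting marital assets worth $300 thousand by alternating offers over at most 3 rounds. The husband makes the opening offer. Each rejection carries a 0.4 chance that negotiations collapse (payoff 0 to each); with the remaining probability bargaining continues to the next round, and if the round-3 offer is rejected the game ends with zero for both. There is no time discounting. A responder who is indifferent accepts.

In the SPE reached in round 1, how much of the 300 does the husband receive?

228

Round 3 (the husband proposes): rejection yields 0 for the wife; the husband offers 0 and keeps 300.
Round 2 (the wife proposes): rejecting gives the husband an expected 0.6 × 300 = 180; the wife offers that and keeps 120.
Round 1 (the husband proposes): rejecting gives the wife an expected 0.6 × 120 = 72, so the husband offers 72, keeping 228.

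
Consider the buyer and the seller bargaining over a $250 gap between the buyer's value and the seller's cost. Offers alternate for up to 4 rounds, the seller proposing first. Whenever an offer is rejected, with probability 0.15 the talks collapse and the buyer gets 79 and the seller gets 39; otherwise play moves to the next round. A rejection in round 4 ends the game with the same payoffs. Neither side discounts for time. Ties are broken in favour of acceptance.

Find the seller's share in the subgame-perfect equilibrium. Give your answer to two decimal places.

By backward induction:
Round 4 (the buyer proposes): the seller gets 39 if talks fail, so the buyer offers 39 and keeps 211.
Round 3 (the seller proposes): rejecting gives the buyer an expected 0.85 × 211 + 0.15 × 79 = 191.2, so the seller offers 191.2, keeping 58.8.
Round 2 (the buyer proposes): rejecting gives the seller an expected 0.85 × 58.8 + 0.15 × 39 = 55.83, so the buyer offers 55.83, keeping 194.17.
Round 1 (the seller proposes): rejecting gives the buyer an expected 0.85 × 194.17 + 0.15 × 79 = 176.8945; the seller offers that and keeps 73.1055.

73.11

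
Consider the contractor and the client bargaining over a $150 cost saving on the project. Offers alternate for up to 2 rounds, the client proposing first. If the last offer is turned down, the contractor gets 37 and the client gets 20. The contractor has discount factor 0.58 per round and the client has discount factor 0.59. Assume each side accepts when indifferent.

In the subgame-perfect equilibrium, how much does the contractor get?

Round 2 (the contractor proposes): the client gets 20 if talks fail, so the contractor offers 20 and keeps 130.
Round 1 (the client proposes): the contractor can get 130 next round, worth 0.58 × 130 = 75.4 now. The client offers 75.4 and keeps 150 − 75.4 = 74.6.

75.4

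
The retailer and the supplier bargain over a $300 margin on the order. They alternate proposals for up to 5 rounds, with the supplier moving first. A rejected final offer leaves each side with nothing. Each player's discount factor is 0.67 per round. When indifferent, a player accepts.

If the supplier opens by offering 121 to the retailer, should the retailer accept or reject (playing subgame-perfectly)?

Round 5 (the supplier proposes): the retailer will accept anything ≥ 0, so the supplier offers 0 and keeps 300.
Round 4 (the retailer proposes): the supplier can get 300 next round, worth 0.67 × 300 = 201 now; the retailer offers that and keeps 99.
Round 3 (the supplier proposes): the retailer can get 99 next round, worth 0.67 × 99 = 66.33 now. The supplier offers 66.33 and keeps 300 − 66.33 = 233.67.
Round 2 (the retailer proposes): the supplier can get 233.67 next round, worth 0.67 × 233.67 = 156.5589 now, so the retailer offers 156.5589, keeping 143.4411.
So by rejecting in round 1, the retailer gets 143.4411 next round, worth 0.67 × 143.4411 = 96.105537 now.
Offer 121 ≥ 96.105537, so the retailer accepts.

Accept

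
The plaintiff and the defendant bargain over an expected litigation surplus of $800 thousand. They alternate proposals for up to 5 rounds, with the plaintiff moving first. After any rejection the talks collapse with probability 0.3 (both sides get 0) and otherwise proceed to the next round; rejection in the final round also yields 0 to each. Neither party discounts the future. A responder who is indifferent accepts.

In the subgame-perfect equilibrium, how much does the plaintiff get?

549.68

Round 5 (the plaintiff proposes): rejection yields 0 for the defendant; the plaintiff offers 0 and keeps 800.
Round 4 (the defendant proposes): rejecting gives the plaintiff an expected 0.7 × 800 = 560. The defendant offers 560 and keeps 800 − 560 = 240.
Round 3 (the plaintiff proposes): rejecting gives the defendant an expected 0.7 × 240 = 168, so the plaintiff offers 168, keeping 632.
Round 2 (the defendant proposes): rejecting gives the plaintiff an expected 0.7 × 632 = 442.4, so the defendant offers 442.4, keeping 357.6.
Round 1 (the plaintiff proposes): rejecting gives the defendant an expected 0.7 × 357.6 = 250.32. The plaintiff offers 250.32 and keeps 800 − 250.32 = 549.68.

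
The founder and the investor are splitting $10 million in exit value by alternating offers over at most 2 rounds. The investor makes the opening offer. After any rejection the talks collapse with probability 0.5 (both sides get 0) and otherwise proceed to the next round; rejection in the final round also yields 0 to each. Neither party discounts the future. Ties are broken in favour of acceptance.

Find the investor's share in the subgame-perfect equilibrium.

By backward induction:
Round 2 (the founder proposes): rejection yields 0 for the investor; the founder offers 0 and keeps 10.
Round 1 (the investor proposes): rejecting gives the founder an expected 0.5 × 10 = 5, so the investor offers 5, keeping 5.

5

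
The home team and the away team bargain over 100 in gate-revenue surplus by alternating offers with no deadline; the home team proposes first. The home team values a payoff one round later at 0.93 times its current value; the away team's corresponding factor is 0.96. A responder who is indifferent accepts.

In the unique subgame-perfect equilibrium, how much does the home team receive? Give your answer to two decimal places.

37.31

In a stationary SPE each proposer offers the other exactly their discounted continuation value.
If the home team keeps x when proposing and the away team keeps y when proposing, then x = 100 − 0.96y and y = 100 − 0.93x.
Solving: x = 100(1 − 0.96) / (1 − 0.93·0.96) = 4 / 0.1072 ≈ 37.3134.
The away team gets 100 − 37.3134 ≈ 62.6866.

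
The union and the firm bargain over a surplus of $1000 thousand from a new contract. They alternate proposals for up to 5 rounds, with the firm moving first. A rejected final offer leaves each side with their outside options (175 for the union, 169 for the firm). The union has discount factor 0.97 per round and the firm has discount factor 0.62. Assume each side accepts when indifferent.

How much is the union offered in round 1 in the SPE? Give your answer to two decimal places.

By backward induction:
Round 5 (the firm proposes): the union gets 175 if talks fail, so the firm offers 175 and keeps 825.
Round 4 (the union proposes): the firm can get 825 next round, worth 0.62 × 825 = 511.5 now; the union offers that and keeps 488.5.
Round 3 (the firm proposes): the union can get 488.5 next round, worth 0.97 × 488.5 = 473.845 now. The firm offers 473.845 and keeps 1000 − 473.845 = 526.155.
Round 2 (the union proposes): the firm can get 526.155 next round, worth 0.62 × 526.155 = 326.2161 now, so the union offers 326.2161, keeping 673.7839.
Round 1 (the firm proposes): the union can get 673.7839 next round, worth 0.97 × 673.7839 = 653.570383 now, so the firm offers 653.570383, keeping 346.429617.

653.57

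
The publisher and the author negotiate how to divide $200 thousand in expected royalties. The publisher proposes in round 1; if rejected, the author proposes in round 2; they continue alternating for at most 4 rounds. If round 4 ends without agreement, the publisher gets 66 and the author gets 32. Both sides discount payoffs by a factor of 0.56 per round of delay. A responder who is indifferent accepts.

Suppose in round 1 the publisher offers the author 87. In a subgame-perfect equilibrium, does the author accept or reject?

Round 4 (the author proposes): the publisher gets 66 if talks fail, so the author offers 66 and keeps 134.
Round 3 (the publisher proposes): the author can get 134 next round, worth 0.56 × 134 = 75.04 now. The publisher offers 75.04 and keeps 200 − 75.04 = 124.96.
Round 2 (the author proposes): the publisher can get 124.96 next round, worth 0.56 × 124.96 = 69.9776 now, so the author offers 69.9776, keeping 130.0224.
So by rejecting in round 1, the author gets 130.0224 next round, worth 0.56 × 130.0224 = 72.812544 now.
Offer 87 ≥ 72.812544, so the author accepts.

Accept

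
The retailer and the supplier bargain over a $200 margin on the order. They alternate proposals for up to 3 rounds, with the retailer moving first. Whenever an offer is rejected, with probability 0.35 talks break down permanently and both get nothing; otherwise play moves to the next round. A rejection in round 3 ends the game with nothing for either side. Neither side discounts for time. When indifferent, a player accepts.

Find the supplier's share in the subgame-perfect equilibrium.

Round 3 (the retailer proposes): the supplier will accept anything ≥ 0, so the retailer offers 0 and keeps 200.
Round 2 (the supplier proposes): rejecting gives the retailer an expected 0.65 × 200 = 130; the supplier offers that and keeps 70.
Round 1 (the retailer proposes): rejecting gives the supplier an expected 0.65 × 70 = 45.5, so the retailer offers 45.5, keeping 154.5.

45.5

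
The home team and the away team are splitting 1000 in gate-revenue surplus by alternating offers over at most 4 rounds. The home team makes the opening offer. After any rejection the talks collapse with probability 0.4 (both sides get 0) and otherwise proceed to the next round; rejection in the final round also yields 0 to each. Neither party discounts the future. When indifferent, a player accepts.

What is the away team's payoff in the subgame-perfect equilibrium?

Round 4 (the away team proposes): rejection yields 0 for the home team; the away team offers 0 and keeps 1000.
Round 3 (the home team proposes): rejecting gives the away team an expected 0.6 × 1000 = 600, so the home team offers 600, keeping 400.
Round 2 (the away team proposes): rejecting gives the home team an expected 0.6 × 400 = 240, so the away team offers 240, keeping 760.
Round 1 (the home team proposes): rejecting gives the away team an expected 0.6 × 760 = 456; the home team offers that and keeps 544.

456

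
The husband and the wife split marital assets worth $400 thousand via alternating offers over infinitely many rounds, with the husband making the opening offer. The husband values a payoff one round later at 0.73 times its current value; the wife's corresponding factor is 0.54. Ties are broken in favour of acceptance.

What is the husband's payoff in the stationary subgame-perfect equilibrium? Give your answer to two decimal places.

303.73

When the husband proposes, the wife accepts any offer worth at least 0.54 times what the wife would get by proposing next round; and vice versa.
This gives x = 400 − 0.54y and y = 400 − 0.73x, where x and y are each side's share when it proposes.
Hence (1 − 0.54·0.73)x = 400(1 − 0.54), i.e. 0.6058·x = 184.
x ≈ 303.7306; the wife's share is 400 − x ≈ 96.2694.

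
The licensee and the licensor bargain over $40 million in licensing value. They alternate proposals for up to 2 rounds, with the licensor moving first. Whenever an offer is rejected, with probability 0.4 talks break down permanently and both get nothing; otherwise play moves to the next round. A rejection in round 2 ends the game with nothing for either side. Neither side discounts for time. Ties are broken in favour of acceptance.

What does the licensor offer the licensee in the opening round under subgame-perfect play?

Round 2 (the licensee proposes): the licensor will accept anything ≥ 0, so the licensee offers 0 and keeps 40.
Round 1 (the licensor proposes): rejecting gives the licensee an expected 0.6 × 40 = 24; the licensor offers that and keeps 16.

24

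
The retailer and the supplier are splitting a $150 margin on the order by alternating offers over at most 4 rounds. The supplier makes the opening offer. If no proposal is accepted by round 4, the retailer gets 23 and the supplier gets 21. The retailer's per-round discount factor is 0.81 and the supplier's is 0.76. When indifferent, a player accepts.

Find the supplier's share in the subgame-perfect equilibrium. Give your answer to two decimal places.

Round 4 (the retailer proposes): the supplier gets 21 if talks fail, so the retailer offers 21 and keeps 129.
Round 3 (the supplier proposes): the retailer can get 129 next round, worth 0.81 × 129 = 104.49 now; the supplier offers that and keeps 45.51.
Round 2 (the retailer proposes): the supplier can get 45.51 next round, worth 0.76 × 45.51 = 34.5876 now, so the retailer offers 34.5876, keeping 115.4124.
Round 1 (the supplier proposes): the retailer can get 115.4124 next round, worth 0.81 × 115.4124 = 93.484044 now. The supplier offers 93.484044 and keeps 150 − 93.484044 = 56.515956.

56.52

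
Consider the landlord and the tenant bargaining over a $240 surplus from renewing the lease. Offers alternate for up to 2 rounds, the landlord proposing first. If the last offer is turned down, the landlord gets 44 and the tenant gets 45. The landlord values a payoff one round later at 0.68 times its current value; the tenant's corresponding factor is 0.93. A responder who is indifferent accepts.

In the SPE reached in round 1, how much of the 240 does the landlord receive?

57.72

Round 2 (the tenant proposes): the landlord gets 44 if talks fail, so the tenant offers 44 and keeps 196.
Round 1 (the landlord proposes): the tenant can get 196 next round, worth 0.93 × 196 = 182.28 now, so the landlord offers 182.28, keeping 57.72.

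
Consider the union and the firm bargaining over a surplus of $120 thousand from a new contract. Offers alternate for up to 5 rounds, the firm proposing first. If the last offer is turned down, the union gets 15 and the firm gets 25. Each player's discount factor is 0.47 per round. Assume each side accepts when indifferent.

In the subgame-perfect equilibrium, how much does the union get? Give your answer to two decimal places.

37.23

Round 5 (the firm proposes): the union gets 15 if talks fail, so the firm offers 15 and keeps 105.
Round 4 (the union proposes): the firm can get 105 next round, worth 0.47 × 105 = 49.35 now; the union offers that and keeps 70.65.
Round 3 (the firm proposes): the union can get 70.65 next round, worth 0.47 × 70.65 = 33.2055 now, so the firm offers 33.2055, keeping 86.7945.
Round 2 (the union proposes): the firm can get 86.7945 next round, worth 0.47 × 86.7945 = 40.793415 now. The union offers 40.793415 and keeps 120 − 40.793415 = 79.206585.
Round 1 (the firm proposes): the union can get 79.206585 next round, worth 0.47 × 79.206585 = 37.22709495 now. The firm offers 37.22709495 and keeps 120 − 37.22709495 = 82.77290505.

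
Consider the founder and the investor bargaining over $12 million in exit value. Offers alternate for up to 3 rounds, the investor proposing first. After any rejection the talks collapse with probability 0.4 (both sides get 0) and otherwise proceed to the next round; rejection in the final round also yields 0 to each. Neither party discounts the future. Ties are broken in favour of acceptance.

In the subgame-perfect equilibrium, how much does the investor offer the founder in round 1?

Round 3 (the investor proposes): the founder will accept anything ≥ 0, so the investor offers 0 and keeps 12.
Round 2 (the founder proposes): rejecting gives the investor an expected 0.6 × 12 = 7.2; the founder offers that and keeps 4.8.
Round 1 (the investor proposes): rejecting gives the founder an expected 0.6 × 4.8 = 2.88, so the investor offers 2.88, keeping 9.12.

2.88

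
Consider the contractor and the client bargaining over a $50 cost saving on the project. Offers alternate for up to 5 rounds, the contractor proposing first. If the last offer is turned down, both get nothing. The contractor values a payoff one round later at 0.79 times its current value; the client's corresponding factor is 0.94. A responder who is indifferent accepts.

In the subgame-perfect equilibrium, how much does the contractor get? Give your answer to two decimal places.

32.80

Round 5 (the contractor proposes): the client will accept anything ≥ 0, so the contractor offers 0 and keeps 50.
Round 4 (the client proposes): the contractor can get 50 next round, worth 0.79 × 50 = 39.5 now; the client offers that and keeps 10.5.
Round 3 (the contractor proposes): the client can get 10.5 next round, worth 0.94 × 10.5 = 9.87 now; the contractor offers that and keeps 40.13.
Round 2 (the client proposes): the contractor can get 40.13 next round, worth 0.79 × 40.13 = 31.7027 now; the client offers that and keeps 18.2973.
Round 1 (the contractor proposes): the client can get 18.2973 next round, worth 0.94 × 18.2973 = 17.199462 now; the contractor offers that and keeps 32.800538.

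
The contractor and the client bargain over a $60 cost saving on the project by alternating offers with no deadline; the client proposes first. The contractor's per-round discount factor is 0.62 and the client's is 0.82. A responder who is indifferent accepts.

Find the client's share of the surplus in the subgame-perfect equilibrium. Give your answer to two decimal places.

46.38

Let x be the client's share when the client proposes and y be the contractor's share when the contractor proposes.
The contractor accepts iff offered ≥ 0.62·y, so x = 60 − 0.62y. Symmetrically y = 60 − 0.82x.
Substituting: x = 60 − 0.62(60 − 0.82x), giving x(1 − 0.82·0.62) = 60(1 − 0.62).
So x = 60 × 0.38 / 0.4916 ≈ 46.3792, and the contractor receives 60 − x ≈ 13.6208.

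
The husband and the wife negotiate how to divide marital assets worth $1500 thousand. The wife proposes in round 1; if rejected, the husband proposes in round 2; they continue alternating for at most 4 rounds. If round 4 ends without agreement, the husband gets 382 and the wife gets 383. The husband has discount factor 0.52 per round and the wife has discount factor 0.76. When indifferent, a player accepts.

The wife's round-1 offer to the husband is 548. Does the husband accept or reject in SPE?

Work out the husband's continuation value if the offer is rejected.
Round 4 (the husband proposes): the wife gets 383 if talks fail, so the husband offers 383 and keeps 1117.
Round 3 (the wife proposes): the husband can get 1117 next round, worth 0.52 × 1117 = 580.84 now; the wife offers that and keeps 919.16.
Round 2 (the husband proposes): the wife can get 919.16 next round, worth 0.76 × 919.16 = 698.5616 now; the husband offers that and keeps 801.4384.
So by rejecting in round 1, the husband gets 801.4384 next round, worth 0.52 × 801.4384 = 416.747968 now.
Offer 548 ≥ 416.747968, so the husband accepts.

Accept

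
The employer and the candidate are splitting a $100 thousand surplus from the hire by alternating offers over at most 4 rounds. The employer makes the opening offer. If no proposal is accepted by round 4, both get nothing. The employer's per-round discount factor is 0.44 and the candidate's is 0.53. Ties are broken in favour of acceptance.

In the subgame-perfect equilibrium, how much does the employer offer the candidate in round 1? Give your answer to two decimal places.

42.04

Round 4 (the candidate proposes): the employer will accept anything ≥ 0, so the candidate offers 0 and keeps 100.
Round 3 (the employer proposes): the candidate can get 100 next round, worth 0.53 × 100 = 53 now. The employer offers 53 and keeps 100 − 53 = 47.
Round 2 (the candidate proposes): the employer can get 47 next round, worth 0.44 × 47 = 20.68 now. The candidate offers 20.68 and keeps 100 − 20.68 = 79.32.
Round 1 (the employer proposes): the candidate can get 79.32 next round, worth 0.53 × 79.32 = 42.0396 now; the employer offers that and keeps 57.9604.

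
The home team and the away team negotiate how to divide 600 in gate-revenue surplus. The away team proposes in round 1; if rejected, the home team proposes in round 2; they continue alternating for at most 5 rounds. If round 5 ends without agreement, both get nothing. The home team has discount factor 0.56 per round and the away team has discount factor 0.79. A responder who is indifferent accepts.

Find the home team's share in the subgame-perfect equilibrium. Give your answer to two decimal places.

Round 5 (the away team proposes): rejection yields 0 for the home team; the away team offers 0 and keeps 600.
Round 4 (the home team proposes): the away team can get 600 next round, worth 0.79 × 600 = 474 now. The home team offers 474 and keeps 600 − 474 = 126.
Round 3 (the away team proposes): the home team can get 126 next round, worth 0.56 × 126 = 70.56 now. The away team offers 70.56 and keeps 600 − 70.56 = 529.44.
Round 2 (the home team proposes): the away team can get 529.44 next round, worth 0.79 × 529.44 = 418.2576 now. The home team offers 418.2576 and keeps 600 − 418.2576 = 181.7424.
Round 1 (the away team proposes): the home team can get 181.7424 next round, worth 0.56 × 181.7424 = 101.775744 now. The away team offers 101.775744 and keeps 600 − 101.775744 = 498.224256.

101.78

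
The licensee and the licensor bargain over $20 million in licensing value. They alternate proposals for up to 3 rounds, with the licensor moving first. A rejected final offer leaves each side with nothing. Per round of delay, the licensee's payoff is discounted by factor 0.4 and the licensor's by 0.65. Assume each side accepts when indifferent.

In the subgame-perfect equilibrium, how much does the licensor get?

17.2

Round 3 (the licensor proposes): rejection yields 0 for the licensee; the licensor offers 0 and keeps 20.
Round 2 (the licensee proposes): the licensor can get 20 next round, worth 0.65 × 20 = 13 now; the licensee offers that and keeps 7.
Round 1 (the licensor proposes): the licensee can get 7 next round, worth 0.4 × 7 = 2.8 now; the licensor offers that and keeps 17.2.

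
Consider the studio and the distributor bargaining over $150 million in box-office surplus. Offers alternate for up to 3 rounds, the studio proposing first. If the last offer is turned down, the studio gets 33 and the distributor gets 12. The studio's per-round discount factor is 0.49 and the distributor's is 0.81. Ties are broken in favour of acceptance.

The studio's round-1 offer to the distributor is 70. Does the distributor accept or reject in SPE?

Accept

Round 3 (the studio proposes): the distributor gets 12 if talks fail, so the studio offers 12 and keeps 138.
Round 2 (the distributor proposes): the studio can get 138 next round, worth 0.49 × 138 = 67.62 now; the distributor offers that and keeps 82.38.
So by rejecting in round 1, the distributor gets 82.38 next round, worth 0.81 × 82.38 = 66.7278 now.
Offer 70 ≥ 66.7278, so the distributor accepts.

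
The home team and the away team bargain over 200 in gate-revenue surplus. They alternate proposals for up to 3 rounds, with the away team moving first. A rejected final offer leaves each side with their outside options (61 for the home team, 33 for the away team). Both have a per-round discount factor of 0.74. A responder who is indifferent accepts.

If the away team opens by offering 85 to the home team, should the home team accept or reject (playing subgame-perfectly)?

Accept

Round 3 (the away team proposes): the home team gets 61 if talks fail, so the away team offers 61 and keeps 139.
Round 2 (the home team proposes): the away team can get 139 next round, worth 0.74 × 139 = 102.86 now. The home team offers 102.86 and keeps 200 − 102.86 = 97.14.
So by rejecting in round 1, the home team gets 97.14 next round, worth 0.74 × 97.14 = 71.8836 now.
Offer 85 ≥ 71.8836, so the home team accepts.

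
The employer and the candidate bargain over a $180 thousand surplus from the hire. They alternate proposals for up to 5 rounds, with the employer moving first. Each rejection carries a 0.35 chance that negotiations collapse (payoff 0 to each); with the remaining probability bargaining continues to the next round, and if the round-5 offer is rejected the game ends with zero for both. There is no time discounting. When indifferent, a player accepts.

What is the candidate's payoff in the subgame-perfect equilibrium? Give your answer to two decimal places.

58.25

Round 5 (the employer proposes): the candidate will accept anything ≥ 0, so the employer offers 0 and keeps 180.
Round 4 (the candidate proposes): rejecting gives the employer an expected 0.65 × 180 = 117, so the candidate offers 117, keeping 63.
Round 3 (the employer proposes): rejecting gives the candidate an expected 0.65 × 63 = 40.95, so the employer offers 40.95, keeping 139.05.
Round 2 (the candidate proposes): rejecting gives the employer an expected 0.65 × 139.05 = 90.3825, so the candidate offers 90.3825, keeping 89.6175.
Round 1 (the employer proposes): rejecting gives the candidate an expected 0.65 × 89.6175 = 58.251375, so the employer offers 58.251375, keeping 121.748625.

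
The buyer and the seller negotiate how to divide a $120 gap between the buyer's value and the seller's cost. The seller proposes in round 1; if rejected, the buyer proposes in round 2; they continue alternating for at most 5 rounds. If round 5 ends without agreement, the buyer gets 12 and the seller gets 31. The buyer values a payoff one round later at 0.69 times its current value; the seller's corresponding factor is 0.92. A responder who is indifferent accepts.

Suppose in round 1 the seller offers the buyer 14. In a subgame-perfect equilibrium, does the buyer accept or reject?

Work out the buyer's continuation value if the offer is rejected.
Round 5 (the seller proposes): the buyer gets 12 if talks fail, so the seller offers 12 and keeps 108.
Round 4 (the buyer proposes): the seller can get 108 next round, worth 0.92 × 108 = 99.36 now; the buyer offers that and keeps 20.64.
Round 3 (the seller proposes): the buyer can get 20.64 next round, worth 0.69 × 20.64 = 14.2416 now; the seller offers that and keeps 105.7584.
Round 2 (the buyer proposes): the seller can get 105.7584 next round, worth 0.92 × 105.7584 = 97.297728 now, so the buyer offers 97.297728, keeping 22.702272.
So by rejecting in round 1, the buyer gets 22.702272 next round, worth 0.69 × 22.702272 = 15.66456768 now.
Offer 14 < 15.66456768, so the buyer rejects.

Reject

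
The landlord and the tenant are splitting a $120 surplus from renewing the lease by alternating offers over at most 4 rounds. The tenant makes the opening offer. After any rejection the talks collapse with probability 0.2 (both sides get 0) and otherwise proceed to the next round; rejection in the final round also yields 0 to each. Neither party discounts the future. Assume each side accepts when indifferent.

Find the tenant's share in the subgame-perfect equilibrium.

Round 4 (the landlord proposes): rejection yields 0 for the tenant; the landlord offers 0 and keeps 120.
Round 3 (the tenant proposes): rejecting gives the landlord an expected 0.8 × 120 = 96; the tenant offers that and keeps 24.
Round 2 (the landlord proposes): rejecting gives the tenant an expected 0.8 × 24 = 19.2, so the landlord offers 19.2, keeping 100.8.
Round 1 (the tenant proposes): rejecting gives the landlord an expected 0.8 × 100.8 = 80.64; the tenant offers that and keeps 39.36.

39.36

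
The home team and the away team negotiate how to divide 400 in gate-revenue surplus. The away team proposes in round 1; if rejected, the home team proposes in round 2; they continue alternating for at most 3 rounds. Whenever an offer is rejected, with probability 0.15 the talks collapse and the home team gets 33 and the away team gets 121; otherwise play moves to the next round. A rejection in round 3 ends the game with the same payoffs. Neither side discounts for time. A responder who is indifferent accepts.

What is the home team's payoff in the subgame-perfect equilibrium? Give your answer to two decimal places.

64.37

Round 3 (the away team proposes): the home team gets 33 if talks fail, so the away team offers 33 and keeps 367.
Round 2 (the home team proposes): rejecting gives the away team an expected 0.85 × 367 + 0.15 × 121 = 330.1, so the home team offers 330.1, keeping 69.9.
Round 1 (the away team proposes): rejecting gives the home team an expected 0.85 × 69.9 + 0.15 × 33 = 64.365. The away team offers 64.365 and keeps 400 − 64.365 = 335.635.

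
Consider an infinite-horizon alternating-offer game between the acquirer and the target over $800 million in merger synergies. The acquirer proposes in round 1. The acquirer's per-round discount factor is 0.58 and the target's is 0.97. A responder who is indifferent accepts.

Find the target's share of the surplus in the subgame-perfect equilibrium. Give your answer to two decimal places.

745.13

Let x be the acquirer's share when the acquirer proposes and y be the target's share when the target proposes.
The target accepts iff offered ≥ 0.97·y, so x = 800 − 0.97y. Symmetrically y = 800 − 0.58x.
Substituting: x = 800 − 0.97(800 − 0.58x), giving x(1 − 0.58·0.97) = 800(1 − 0.97).
So x = 800 × 0.03 / 0.4374 ≈ 54.8697, and the target receives 800 − x ≈ 745.1303.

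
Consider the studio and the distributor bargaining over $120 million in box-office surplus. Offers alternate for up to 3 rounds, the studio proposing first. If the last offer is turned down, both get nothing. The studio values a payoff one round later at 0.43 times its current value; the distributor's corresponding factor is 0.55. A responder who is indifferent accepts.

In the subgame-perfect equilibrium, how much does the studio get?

82.38

Round 3 (the studio proposes): rejection yields 0 for the distributor; the studio offers 0 and keeps 120.
Round 2 (the distributor proposes): the studio can get 120 next round, worth 0.43 × 120 = 51.6 now, so the distributor offers 51.6, keeping 68.4.
Round 1 (the studio proposes): the distributor can get 68.4 next round, worth 0.55 × 68.4 = 37.62 now. The studio offers 37.62 and keeps 120 − 37.62 = 82.38.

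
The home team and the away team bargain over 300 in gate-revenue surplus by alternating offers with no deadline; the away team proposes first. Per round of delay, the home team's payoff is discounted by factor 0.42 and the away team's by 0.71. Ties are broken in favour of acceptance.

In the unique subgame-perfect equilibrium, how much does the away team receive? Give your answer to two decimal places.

247.93

In a stationary SPE each proposer offers the other exactly their discounted continuation value.
If the away team keeps x when proposing and the home team keeps y when proposing, then x = 300 − 0.42y and y = 300 − 0.71x.
Solving: x = 300(1 − 0.42) / (1 − 0.71·0.42) = 174 / 0.7018 ≈ 247.9339.
The home team gets 300 − 247.9339 ≈ 52.0661.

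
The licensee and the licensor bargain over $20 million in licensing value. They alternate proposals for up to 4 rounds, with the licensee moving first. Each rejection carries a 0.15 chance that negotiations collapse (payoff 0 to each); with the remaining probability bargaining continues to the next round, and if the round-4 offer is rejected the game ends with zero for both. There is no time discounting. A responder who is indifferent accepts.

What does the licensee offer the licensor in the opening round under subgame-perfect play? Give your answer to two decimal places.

14.83

Round 4 (the licensor proposes): rejection yields 0 for the licensee; the licensor offers 0 and keeps 20.
Round 3 (the licensee proposes): rejecting gives the licensor an expected 0.85 × 20 = 17; the licensee offers that and keeps 3.
Round 2 (the licensor proposes): rejecting gives the licensee an expected 0.85 × 3 = 2.55. The licensor offers 2.55 and keeps 20 − 2.55 = 17.45.
Round 1 (the licensee proposes): rejecting gives the licensor an expected 0.85 × 17.45 = 14.8325. The licensee offers 14.8325 and keeps 20 − 14.8325 = 5.1675.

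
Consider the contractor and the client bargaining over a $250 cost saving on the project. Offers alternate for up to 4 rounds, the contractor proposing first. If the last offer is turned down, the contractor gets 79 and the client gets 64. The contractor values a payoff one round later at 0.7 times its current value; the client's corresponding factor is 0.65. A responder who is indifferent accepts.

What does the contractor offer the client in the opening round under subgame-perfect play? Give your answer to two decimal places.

99.32

Round 4 (the client proposes): the contractor gets 79 if talks fail, so the client offers 79 and keeps 171.
Round 3 (the contractor proposes): the client can get 171 next round, worth 0.65 × 171 = 111.15 now. The contractor offers 111.15 and keeps 250 − 111.15 = 138.85.
Round 2 (the client proposes): the contractor can get 138.85 next round, worth 0.7 × 138.85 = 97.195 now. The client offers 97.195 and keeps 250 − 97.195 = 152.805.
Round 1 (the contractor proposes): the client can get 152.805 next round, worth 0.65 × 152.805 = 99.32325 now. The contractor offers 99.32325 and keeps 250 − 99.32325 = 150.67675.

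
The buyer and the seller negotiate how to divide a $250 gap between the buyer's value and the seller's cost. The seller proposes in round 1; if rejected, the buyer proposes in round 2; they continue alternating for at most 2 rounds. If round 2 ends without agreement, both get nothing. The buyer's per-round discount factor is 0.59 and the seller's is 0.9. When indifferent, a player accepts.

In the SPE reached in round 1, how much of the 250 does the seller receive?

102.5

Round 2 (the buyer proposes): rejection yields 0 for the seller; the buyer offers 0 and keeps 250.
Round 1 (the seller proposes): the buyer can get 250 next round, worth 0.59 × 250 = 147.5 now; the seller offers that and keeps 102.5.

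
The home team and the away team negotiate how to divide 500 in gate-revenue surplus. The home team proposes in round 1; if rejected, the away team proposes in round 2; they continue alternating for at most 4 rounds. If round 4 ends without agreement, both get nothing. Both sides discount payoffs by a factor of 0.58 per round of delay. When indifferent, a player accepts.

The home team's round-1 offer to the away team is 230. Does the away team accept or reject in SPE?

Work out the away team's continuation value if the offer is rejected.
Round 4 (the away team proposes): the home team will accept anything ≥ 0, so the away team offers 0 and keeps 500.
Round 3 (the home team proposes): the away team can get 500 next round, worth 0.58 × 500 = 290 now; the home team offers that and keeps 210.
Round 2 (the away team proposes): the home team can get 210 next round, worth 0.58 × 210 = 121.8 now; the away team offers that and keeps 378.2.
So by rejecting in round 1, the away team gets 378.2 next round, worth 0.58 × 378.2 = 219.356 now.
Offer 230 ≥ 219.356, so the away team accepts.

Accept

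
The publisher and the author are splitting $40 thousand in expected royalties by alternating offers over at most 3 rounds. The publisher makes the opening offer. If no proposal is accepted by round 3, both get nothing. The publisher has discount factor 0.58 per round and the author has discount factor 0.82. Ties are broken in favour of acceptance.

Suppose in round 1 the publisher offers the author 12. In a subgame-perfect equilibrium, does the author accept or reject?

Work out the author's continuation value if the offer is rejected.
Round 3 (the publisher proposes): rejection yields 0 for the author; the publisher offers 0 and keeps 40.
Round 2 (the author proposes): the publisher can get 40 next round, worth 0.58 × 40 = 23.2 now; the author offers that and keeps 16.8.
So by rejecting in round 1, the author gets 16.8 next round, worth 0.82 × 16.8 = 13.776 now.
Offer 12 < 13.776, so the author rejects.

Reject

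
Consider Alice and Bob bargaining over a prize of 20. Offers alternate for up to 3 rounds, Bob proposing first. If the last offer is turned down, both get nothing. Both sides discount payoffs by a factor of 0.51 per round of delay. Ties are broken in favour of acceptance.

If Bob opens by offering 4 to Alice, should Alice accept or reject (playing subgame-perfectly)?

Reject

Round 3 (Bob proposes): rejection yields 0 for Alice; Bob offers 0 and keeps 20.
Round 2 (Alice proposes): Bob can get 20 next round, worth 0.51 × 20 = 10.2 now, so Alice offers 10.2, keeping 9.8.
So by rejecting in round 1, Alice gets 9.8 next round, worth 0.51 × 9.8 = 4.998 now.
Offer 4 < 4.998, so Alice rejects.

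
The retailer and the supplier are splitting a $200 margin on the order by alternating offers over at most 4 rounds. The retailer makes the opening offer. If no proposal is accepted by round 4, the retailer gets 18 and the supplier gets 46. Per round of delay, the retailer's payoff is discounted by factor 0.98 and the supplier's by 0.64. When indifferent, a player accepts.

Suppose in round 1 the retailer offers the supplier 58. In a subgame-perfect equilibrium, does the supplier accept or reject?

Reject

Work out the supplier's continuation value if the offer is rejected.
Round 4 (the supplier proposes): the retailer gets 18 if talks fail, so the supplier offers 18 and keeps 182.
Round 3 (the retailer proposes): the supplier can get 182 next round, worth 0.64 × 182 = 116.48 now; the retailer offers that and keeps 83.52.
Round 2 (the supplier proposes): the retailer can get 83.52 next round, worth 0.98 × 83.52 = 81.8496 now, so the supplier offers 81.8496, keeping 118.1504.
So by rejecting in round 1, the supplier gets 118.1504 next round, worth 0.64 × 118.1504 = 75.616256 now.
Offer 58 < 75.616256, so the supplier rejects.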